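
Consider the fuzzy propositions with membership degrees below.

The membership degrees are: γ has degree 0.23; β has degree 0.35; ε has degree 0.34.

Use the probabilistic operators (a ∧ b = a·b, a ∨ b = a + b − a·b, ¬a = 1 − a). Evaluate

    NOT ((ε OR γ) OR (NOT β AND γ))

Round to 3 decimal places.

ε OR γ = a + b − a·b on (0.3400, 0.2300) = 0.4918
NOT β = 1 − 0.3500 = 0.6500
NOT β AND γ = a·b on (0.6500, 0.2300) = 0.1495
(ε OR γ) OR (NOT β AND γ) = a + b − a·b on (0.4918, 0.1495) = 0.5678
NOT ((ε OR γ) OR (NOT β AND γ)) = 1 − 0.5678 = 0.4322

0.432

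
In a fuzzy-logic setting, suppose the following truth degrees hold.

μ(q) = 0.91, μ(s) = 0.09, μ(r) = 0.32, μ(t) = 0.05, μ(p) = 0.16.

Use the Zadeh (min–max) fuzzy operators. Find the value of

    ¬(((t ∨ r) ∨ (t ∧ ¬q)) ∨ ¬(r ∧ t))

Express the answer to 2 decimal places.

0.05

t ∨ r = max(a, b) on (0.05, 0.32) = 0.32
¬q = 1 − 0.91 = 0.09
t ∧ ¬q = min(a, b) on (0.05, 0.09) = 0.05
(t ∨ r) ∨ (t ∧ ¬q) = max(a, b) on (0.32, 0.05) = 0.32
r ∧ t = min(a, b) on (0.32, 0.05) = 0.05
¬(r ∧ t) = 1 − 0.05 = 0.95
((t ∨ r) ∨ (t ∧ ¬q)) ∨ ¬(r ∧ t) = max(a, b) on (0.32, 0.95) = 0.95
¬(((t ∨ r) ∨ (t ∧ ¬q)) ∨ ¬(r ∧ t)) = 1 − 0.95 = 0.05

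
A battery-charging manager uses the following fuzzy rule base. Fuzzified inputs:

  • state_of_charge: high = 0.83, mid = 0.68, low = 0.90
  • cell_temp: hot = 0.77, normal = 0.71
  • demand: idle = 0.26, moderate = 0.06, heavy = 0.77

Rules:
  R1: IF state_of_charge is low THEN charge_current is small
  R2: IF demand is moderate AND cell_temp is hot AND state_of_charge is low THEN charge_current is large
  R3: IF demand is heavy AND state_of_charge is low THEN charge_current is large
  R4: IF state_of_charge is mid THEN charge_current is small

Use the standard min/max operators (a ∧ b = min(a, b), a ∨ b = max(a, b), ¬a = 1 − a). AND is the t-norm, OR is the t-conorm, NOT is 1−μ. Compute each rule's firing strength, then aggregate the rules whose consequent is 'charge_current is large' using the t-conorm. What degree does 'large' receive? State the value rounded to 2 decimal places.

0.77

R1: low=0.90 → w = 0.90
R2: moderate=0.06, hot=0.77, low=0.90; AND[min(a, b)] → w = 0.06
R3: heavy=0.77, low=0.90; AND[min(a, b)] → w = 0.77
R4: mid=0.68 → w = 0.68
Rules with consequent 'large': {R2, R3} → strengths 0.06, 0.77
Aggregate via t-conorm [max(a, b)]: 0.77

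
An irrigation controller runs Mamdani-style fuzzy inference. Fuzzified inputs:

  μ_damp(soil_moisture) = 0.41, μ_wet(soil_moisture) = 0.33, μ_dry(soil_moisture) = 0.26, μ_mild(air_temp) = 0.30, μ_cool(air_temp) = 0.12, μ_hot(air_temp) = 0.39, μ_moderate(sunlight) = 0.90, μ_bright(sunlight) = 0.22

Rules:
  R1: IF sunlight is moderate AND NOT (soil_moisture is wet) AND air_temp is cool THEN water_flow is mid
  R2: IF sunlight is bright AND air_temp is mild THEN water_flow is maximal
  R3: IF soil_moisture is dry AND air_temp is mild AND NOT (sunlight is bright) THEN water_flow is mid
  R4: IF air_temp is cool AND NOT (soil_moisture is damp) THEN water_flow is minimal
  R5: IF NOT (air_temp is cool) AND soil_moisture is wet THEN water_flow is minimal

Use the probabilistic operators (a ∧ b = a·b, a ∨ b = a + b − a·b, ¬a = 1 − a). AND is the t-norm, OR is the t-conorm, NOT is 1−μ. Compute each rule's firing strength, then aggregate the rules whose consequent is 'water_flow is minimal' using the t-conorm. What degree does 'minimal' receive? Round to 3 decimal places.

R1: moderate=0.90, ¬wet=1−0.33=0.67, cool=0.12; AND[a·b] → w = 0.0724
R2: bright=0.22, mild=0.30; AND[a·b] → w = 0.0660
R3: dry=0.26, mild=0.30, ¬bright=1−0.22=0.78; AND[a·b] → w = 0.0608
R4: cool=0.12, ¬damp=1−0.41=0.59; AND[a·b] → w = 0.0708
R5: ¬cool=1−0.12=0.88, wet=0.33; AND[a·b] → w = 0.2904
Rules with consequent 'minimal': {R4, R5} → strengths 0.0708, 0.2904
Aggregate via t-conorm [a + b − a·b]: 0.3406

0.341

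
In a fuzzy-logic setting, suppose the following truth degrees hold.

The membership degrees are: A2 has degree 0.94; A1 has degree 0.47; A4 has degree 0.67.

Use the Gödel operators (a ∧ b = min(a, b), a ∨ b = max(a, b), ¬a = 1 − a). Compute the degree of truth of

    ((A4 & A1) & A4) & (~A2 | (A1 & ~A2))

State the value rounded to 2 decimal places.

A4 & A1 = min(a, b) on (0.67, 0.47) = 0.47
(A4 & A1) & A4 = min(a, b) on (0.47, 0.67) = 0.47
~A2 = 1 − 0.94 = 0.06
~A2 = 1 − 0.94 = 0.06
A1 & ~A2 = min(a, b) on (0.47, 0.06) = 0.06
~A2 | (A1 & ~A2) = max(a, b) on (0.06, 0.06) = 0.06
((A4 & A1) & A4) & (~A2 | (A1 & ~A2)) = min(a, b) on (0.47, 0.06) = 0.06

0.06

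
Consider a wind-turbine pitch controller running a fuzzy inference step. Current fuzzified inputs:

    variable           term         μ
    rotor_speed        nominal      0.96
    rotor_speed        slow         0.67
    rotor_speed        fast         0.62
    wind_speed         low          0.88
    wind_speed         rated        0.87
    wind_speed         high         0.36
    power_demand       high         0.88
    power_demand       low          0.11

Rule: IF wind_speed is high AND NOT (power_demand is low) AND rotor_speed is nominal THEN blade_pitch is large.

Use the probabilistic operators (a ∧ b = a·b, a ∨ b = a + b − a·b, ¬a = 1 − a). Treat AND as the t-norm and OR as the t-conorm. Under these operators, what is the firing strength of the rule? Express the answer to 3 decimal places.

firing strength: high=0.36, ¬low=1−0.11=0.89, nominal=0.96; AND[a·b] → w = 0.3076

0.308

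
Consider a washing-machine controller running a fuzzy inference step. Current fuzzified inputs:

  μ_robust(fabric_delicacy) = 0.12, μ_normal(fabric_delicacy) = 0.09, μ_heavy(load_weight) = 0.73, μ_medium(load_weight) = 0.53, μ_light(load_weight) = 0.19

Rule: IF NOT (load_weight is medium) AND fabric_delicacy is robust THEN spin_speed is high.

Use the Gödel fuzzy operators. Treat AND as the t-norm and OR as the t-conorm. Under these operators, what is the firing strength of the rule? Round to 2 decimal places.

firing strength: ¬medium=1−0.53=0.47, robust=0.12; AND[min(a, b)] → w = 0.12

0.12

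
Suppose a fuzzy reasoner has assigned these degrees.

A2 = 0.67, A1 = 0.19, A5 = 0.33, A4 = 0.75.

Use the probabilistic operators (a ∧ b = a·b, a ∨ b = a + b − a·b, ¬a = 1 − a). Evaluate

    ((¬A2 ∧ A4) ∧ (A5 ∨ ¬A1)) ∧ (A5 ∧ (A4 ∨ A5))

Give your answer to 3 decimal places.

0.059

¬A2 = 1 − 0.6700 = 0.3300
¬A2 ∧ A4 = a·b on (0.3300, 0.7500) = 0.2475
¬A1 = 1 − 0.1900 = 0.8100
A5 ∨ ¬A1 = a + b − a·b on (0.3300, 0.8100) = 0.8727
(¬A2 ∧ A4) ∧ (A5 ∨ ¬A1) = a·b on (0.2475, 0.8727) = 0.2160
A4 ∨ A5 = a + b − a·b on (0.7500, 0.3300) = 0.8325
A5 ∧ (A4 ∨ A5) = a·b on (0.3300, 0.8325) = 0.2747
((¬A2 ∧ A4) ∧ (A5 ∨ ¬A1)) ∧ (A5 ∧ (A4 ∨ A5)) = a·b on (0.2160, 0.2747) = 0.0593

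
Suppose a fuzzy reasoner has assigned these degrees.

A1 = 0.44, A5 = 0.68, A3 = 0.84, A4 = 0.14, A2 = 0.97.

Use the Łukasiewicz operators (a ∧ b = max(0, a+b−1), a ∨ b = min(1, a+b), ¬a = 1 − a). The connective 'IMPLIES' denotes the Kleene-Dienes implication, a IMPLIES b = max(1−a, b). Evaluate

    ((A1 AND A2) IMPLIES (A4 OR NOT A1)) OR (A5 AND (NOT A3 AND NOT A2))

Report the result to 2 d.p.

A1 AND A2 = max(0, a+b−1) on (0.44, 0.97) = 0.41
NOT A1 = 1 − 0.44 = 0.56
A4 OR NOT A1 = min(1, a+b) on (0.14, 0.56) = 0.70
(A1 AND A2) IMPLIES (A4 OR NOT A1)  [Kleene-Dienes: max(1−a, b)] with a=0.41, b=0.70 → 0.70
NOT A3 = 1 − 0.84 = 0.16
NOT A2 = 1 − 0.97 = 0.03
NOT A3 AND NOT A2 = max(0, a+b−1) on (0.16, 0.03) = 0.00
A5 AND (NOT A3 AND NOT A2) = max(0, a+b−1) on (0.68, 0.00) = 0.00
((A1 AND A2) IMPLIES (A4 OR NOT A1)) OR (A5 AND (NOT A3 AND NOT A2)) = min(1, a+b) on (0.70, 0.00) = 0.70

0.70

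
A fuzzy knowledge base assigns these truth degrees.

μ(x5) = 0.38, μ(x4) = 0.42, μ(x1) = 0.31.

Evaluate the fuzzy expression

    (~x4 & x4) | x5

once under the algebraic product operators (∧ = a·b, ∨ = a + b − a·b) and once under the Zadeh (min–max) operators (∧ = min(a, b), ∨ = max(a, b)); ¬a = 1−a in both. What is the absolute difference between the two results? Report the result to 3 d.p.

0.111

Under algebraic product:
  ~x4 = 1 − 0.4200 = 0.5800
  ~x4 & x4 = a·b on (0.5800, 0.4200) = 0.2436
  (~x4 & x4) | x5 = a + b − a·b on (0.2436, 0.3800) = 0.5310
  → value = 0.5310
Under Zadeh (min–max):
  ~x4 = 1 − 0.42 = 0.58
  ~x4 & x4 = min(a, b) on (0.58, 0.42) = 0.42
  (~x4 & x4) | x5 = max(a, b) on (0.42, 0.38) = 0.42
  → value = 0.4200
|0.5310 − 0.4200| = 0.111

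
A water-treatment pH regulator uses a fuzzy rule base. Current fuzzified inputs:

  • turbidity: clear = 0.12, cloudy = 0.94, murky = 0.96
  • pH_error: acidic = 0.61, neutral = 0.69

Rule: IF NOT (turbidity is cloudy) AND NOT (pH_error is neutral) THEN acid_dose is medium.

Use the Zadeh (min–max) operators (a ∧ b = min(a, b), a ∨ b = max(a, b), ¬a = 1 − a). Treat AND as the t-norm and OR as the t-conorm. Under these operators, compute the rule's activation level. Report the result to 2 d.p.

0.06

firing strength: ¬cloudy=1−0.94=0.06, ¬neutral=1−0.69=0.31; AND[min(a, b)] → w = 0.06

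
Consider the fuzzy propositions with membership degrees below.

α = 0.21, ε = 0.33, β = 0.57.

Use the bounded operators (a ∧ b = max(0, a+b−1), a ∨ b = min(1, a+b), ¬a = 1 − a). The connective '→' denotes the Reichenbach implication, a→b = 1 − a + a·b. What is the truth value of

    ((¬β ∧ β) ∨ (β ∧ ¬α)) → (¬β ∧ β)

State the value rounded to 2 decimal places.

¬β = 1 − 0.57 = 0.43
¬β ∧ β = max(0, a+b−1) on (0.43, 0.57) = 0.00
¬α = 1 − 0.21 = 0.79
β ∧ ¬α = max(0, a+b−1) on (0.57, 0.79) = 0.36
(¬β ∧ β) ∨ (β ∧ ¬α) = min(1, a+b) on (0.00, 0.36) = 0.36
¬β = 1 − 0.57 = 0.43
¬β ∧ β = max(0, a+b−1) on (0.43, 0.57) = 0.00
((¬β ∧ β) ∨ (β ∧ ¬α)) → (¬β ∧ β)  [Reichenbach: 1 − a + a·b] with a=0.36, b=0.00 → 0.64

0.64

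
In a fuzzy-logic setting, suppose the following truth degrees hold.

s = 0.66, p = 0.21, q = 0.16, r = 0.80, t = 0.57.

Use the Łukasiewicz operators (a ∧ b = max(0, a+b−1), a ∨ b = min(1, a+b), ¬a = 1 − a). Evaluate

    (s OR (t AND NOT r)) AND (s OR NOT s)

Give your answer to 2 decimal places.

0.66

NOT r = 1 − 0.80 = 0.20
t AND NOT r = max(0, a+b−1) on (0.57, 0.20) = 0.00
s OR (t AND NOT r) = min(1, a+b) on (0.66, 0.00) = 0.66
NOT s = 1 − 0.66 = 0.34
s OR NOT s = min(1, a+b) on (0.66, 0.34) = 1.00
(s OR (t AND NOT r)) AND (s OR NOT s) = max(0, a+b−1) on (0.66, 1.00) = 0.66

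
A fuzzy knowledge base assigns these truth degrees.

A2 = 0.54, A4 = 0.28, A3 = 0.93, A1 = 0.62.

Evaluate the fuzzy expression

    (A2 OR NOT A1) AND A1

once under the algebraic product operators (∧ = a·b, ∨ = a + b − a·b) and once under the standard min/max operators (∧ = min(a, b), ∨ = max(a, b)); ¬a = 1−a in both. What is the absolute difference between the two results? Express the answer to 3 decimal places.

0.097

Under algebraic product:
  NOT A1 = 1 − 0.6200 = 0.3800
  A2 OR NOT A1 = a + b − a·b on (0.5400, 0.3800) = 0.7148
  (A2 OR NOT A1) AND A1 = a·b on (0.7148, 0.6200) = 0.4432
  → value = 0.4432
Under standard min/max:
  NOT A1 = 1 − 0.62 = 0.38
  A2 OR NOT A1 = max(a, b) on (0.54, 0.38) = 0.54
  (A2 OR NOT A1) AND A1 = min(a, b) on (0.54, 0.62) = 0.54
  → value = 0.5400
|0.4432 − 0.5400| = 0.097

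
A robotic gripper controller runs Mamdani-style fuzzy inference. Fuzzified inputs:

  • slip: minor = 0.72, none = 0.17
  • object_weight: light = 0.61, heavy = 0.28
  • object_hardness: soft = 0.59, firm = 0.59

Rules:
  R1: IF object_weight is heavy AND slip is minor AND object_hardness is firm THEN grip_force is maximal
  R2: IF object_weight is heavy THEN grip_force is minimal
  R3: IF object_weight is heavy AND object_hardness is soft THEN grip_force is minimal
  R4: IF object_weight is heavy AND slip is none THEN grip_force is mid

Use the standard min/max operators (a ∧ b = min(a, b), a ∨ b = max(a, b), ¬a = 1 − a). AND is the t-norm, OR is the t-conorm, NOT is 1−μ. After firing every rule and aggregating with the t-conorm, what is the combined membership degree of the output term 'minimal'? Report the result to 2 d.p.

R1: heavy=0.28, minor=0.72, firm=0.59; AND[min(a, b)] → w = 0.28
R2: heavy=0.28 → w = 0.28
R3: heavy=0.28, soft=0.59; AND[min(a, b)] → w = 0.28
R4: heavy=0.28, none=0.17; AND[min(a, b)] → w = 0.17
Rules with consequent 'minimal': {R2, R3} → strengths 0.28, 0.28
Aggregate via t-conorm [max(a, b)]: 0.28

0.28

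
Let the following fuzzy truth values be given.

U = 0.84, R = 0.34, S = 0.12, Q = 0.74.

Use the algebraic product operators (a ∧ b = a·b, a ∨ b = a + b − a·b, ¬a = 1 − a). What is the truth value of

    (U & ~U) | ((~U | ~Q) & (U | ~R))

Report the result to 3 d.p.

~U = 1 − 0.8400 = 0.1600
U & ~U = a·b on (0.8400, 0.1600) = 0.1344
~U = 1 − 0.8400 = 0.1600
~Q = 1 − 0.7400 = 0.2600
~U | ~Q = a + b − a·b on (0.1600, 0.2600) = 0.3784
~R = 1 − 0.3400 = 0.6600
U | ~R = a + b − a·b on (0.8400, 0.6600) = 0.9456
(~U | ~Q) & (U | ~R) = a·b on (0.3784, 0.9456) = 0.3578
(U & ~U) | ((~U | ~Q) & (U | ~R)) = a + b − a·b on (0.1344, 0.3578) = 0.4441

0.444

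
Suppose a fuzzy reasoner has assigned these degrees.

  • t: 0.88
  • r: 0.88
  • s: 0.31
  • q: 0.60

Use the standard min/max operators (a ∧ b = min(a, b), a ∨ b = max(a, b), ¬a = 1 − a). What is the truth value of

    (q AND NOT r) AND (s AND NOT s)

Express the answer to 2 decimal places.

NOT r = 1 − 0.88 = 0.12
q AND NOT r = min(a, b) on (0.60, 0.12) = 0.12
NOT s = 1 − 0.31 = 0.69
s AND NOT s = min(a, b) on (0.31, 0.69) = 0.31
(q AND NOT r) AND (s AND NOT s) = min(a, b) on (0.12, 0.31) = 0.12

0.12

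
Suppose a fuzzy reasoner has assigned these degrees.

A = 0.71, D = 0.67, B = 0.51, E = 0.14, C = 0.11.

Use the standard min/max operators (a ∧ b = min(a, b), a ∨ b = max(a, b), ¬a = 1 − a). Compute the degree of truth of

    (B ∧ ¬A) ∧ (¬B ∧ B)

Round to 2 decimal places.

¬A = 1 − 0.71 = 0.29
B ∧ ¬A = min(a, b) on (0.51, 0.29) = 0.29
¬B = 1 − 0.51 = 0.49
¬B ∧ B = min(a, b) on (0.49, 0.51) = 0.49
(B ∧ ¬A) ∧ (¬B ∧ B) = min(a, b) on (0.29, 0.49) = 0.29

0.29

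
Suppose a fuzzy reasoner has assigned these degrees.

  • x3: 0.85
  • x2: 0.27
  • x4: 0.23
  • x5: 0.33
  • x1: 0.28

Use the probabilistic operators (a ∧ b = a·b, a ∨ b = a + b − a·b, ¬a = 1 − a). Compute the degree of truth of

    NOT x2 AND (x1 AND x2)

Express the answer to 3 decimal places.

NOT x2 = 1 − 0.2700 = 0.7300
x1 AND x2 = a·b on (0.2800, 0.2700) = 0.0756
NOT x2 AND (x1 AND x2) = a·b on (0.7300, 0.0756) = 0.0552

0.055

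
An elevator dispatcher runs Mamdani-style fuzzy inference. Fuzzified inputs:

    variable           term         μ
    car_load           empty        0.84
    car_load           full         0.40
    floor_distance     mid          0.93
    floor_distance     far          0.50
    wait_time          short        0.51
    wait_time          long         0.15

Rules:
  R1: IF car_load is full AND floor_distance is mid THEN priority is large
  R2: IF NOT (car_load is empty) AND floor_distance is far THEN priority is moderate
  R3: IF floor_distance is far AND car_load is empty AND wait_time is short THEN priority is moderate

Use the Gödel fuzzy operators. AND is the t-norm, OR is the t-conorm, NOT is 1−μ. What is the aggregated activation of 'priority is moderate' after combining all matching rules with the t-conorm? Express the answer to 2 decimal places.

R1: full=0.40, mid=0.93; AND[min(a, b)] → w = 0.40
R2: ¬empty=1−0.84=0.16, far=0.50; AND[min(a, b)] → w = 0.16
R3: far=0.50, empty=0.84, short=0.51; AND[min(a, b)] → w = 0.50
Rules with consequent 'moderate': {R2, R3} → strengths 0.16, 0.50
Aggregate via t-conorm [max(a, b)]: 0.50

0.50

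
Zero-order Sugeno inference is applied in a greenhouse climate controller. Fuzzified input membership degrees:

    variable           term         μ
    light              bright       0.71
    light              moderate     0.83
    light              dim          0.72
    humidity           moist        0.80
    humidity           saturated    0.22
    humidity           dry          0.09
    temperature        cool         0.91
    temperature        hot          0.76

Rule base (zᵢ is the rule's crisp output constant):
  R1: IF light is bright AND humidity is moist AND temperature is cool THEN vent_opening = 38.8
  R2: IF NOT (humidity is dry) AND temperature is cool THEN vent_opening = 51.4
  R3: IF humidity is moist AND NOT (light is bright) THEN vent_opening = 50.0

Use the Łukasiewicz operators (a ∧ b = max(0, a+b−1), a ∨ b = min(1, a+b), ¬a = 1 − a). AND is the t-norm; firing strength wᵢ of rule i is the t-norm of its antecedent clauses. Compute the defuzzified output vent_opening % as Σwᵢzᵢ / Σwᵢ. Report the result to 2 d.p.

R1 (z=38.8): bright=0.71, moist=0.80, cool=0.91; AND[max(0, a+b−1)] → w = 0.42
R2 (z=51.4): ¬dry=1−0.09=0.91, cool=0.91; AND[max(0, a+b−1)] → w = 0.82
R3 (z=50.0): moist=0.80, ¬bright=1−0.71=0.29; AND[max(0, a+b−1)] → w = 0.09
Weighted average = (0.42·38.8 + 0.82·51.4 + 0.09·50.0) / (0.42 + 0.82 + 0.09)
  = 62.9440 / 1.3300 = 47.33

47.33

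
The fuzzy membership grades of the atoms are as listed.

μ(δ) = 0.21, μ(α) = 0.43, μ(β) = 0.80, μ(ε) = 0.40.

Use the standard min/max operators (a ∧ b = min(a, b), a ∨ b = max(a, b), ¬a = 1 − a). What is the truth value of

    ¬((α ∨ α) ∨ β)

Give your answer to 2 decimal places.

α ∨ α = max(a, b) on (0.43, 0.43) = 0.43
(α ∨ α) ∨ β = max(a, b) on (0.43, 0.80) = 0.80
¬((α ∨ α) ∨ β) = 1 − 0.80 = 0.20

0.20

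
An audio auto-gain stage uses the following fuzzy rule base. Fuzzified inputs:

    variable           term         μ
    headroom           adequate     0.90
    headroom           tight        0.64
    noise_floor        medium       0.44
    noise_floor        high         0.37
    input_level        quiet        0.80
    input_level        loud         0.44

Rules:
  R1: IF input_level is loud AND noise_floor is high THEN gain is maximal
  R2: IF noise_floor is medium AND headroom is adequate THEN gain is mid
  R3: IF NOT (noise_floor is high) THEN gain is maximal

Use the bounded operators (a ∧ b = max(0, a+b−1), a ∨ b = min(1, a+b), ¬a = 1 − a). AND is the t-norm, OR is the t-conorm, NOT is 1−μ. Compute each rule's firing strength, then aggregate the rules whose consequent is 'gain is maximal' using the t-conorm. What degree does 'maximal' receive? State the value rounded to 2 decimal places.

R1: loud=0.44, high=0.37; AND[max(0, a+b−1)] → w = 0.00
R2: medium=0.44, adequate=0.90; AND[max(0, a+b−1)] → w = 0.34
R3: ¬high=1−0.37=0.63 → w = 0.63
Rules with consequent 'maximal': {R1, R3} → strengths 0.00, 0.63
Aggregate via t-conorm [min(1, a+b)]: 0.63

0.63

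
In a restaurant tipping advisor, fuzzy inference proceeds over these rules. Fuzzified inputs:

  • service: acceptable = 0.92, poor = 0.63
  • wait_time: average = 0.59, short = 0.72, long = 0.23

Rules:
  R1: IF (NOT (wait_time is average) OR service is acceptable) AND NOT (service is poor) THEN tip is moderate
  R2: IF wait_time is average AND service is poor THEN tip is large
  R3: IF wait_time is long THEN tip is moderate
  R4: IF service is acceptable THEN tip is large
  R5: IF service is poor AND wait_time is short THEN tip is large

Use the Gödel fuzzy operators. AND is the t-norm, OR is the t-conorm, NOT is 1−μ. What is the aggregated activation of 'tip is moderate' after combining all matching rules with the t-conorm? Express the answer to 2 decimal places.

R1: (¬average=1−0.59=0.41 OR acceptable=0.92) = 0.92; AND[min(a, b)] with ¬poor=1−0.63=0.37 → w = 0.37
R2: average=0.59, poor=0.63; AND[min(a, b)] → w = 0.59
R3: long=0.23 → w = 0.23
R4: acceptable=0.92 → w = 0.92
R5: poor=0.63, short=0.72; AND[min(a, b)] → w = 0.63
Rules with consequent 'moderate': {R1, R3} → strengths 0.37, 0.23
Aggregate via t-conorm [max(a, b)]: 0.37

0.37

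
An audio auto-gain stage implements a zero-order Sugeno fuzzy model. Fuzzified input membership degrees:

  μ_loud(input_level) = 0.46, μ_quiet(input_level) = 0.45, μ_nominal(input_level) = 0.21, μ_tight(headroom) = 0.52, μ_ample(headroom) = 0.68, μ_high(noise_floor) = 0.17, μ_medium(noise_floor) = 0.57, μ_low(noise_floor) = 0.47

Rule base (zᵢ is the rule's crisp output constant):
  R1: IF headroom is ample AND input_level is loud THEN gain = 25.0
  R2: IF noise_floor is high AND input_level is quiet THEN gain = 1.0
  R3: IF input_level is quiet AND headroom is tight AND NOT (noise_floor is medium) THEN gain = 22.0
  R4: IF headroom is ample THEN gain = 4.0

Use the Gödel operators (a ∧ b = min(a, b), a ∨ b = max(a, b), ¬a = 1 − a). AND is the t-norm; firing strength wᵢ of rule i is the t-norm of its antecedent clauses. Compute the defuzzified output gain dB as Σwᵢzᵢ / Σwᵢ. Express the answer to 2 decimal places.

13.71

R1 (z=25.0): ample=0.68, loud=0.46; AND[min(a, b)] → w = 0.46
R2 (z=1.0): high=0.17, quiet=0.45; AND[min(a, b)] → w = 0.17
R3 (z=22.0): quiet=0.45, tight=0.52, ¬medium=1−0.57=0.43; AND[min(a, b)] → w = 0.43
R4 (z=4.0): ample=0.68 → w = 0.68
Weighted average = (0.46·25.0 + 0.17·1.0 + 0.43·22.0 + 0.68·4.0) / (0.46 + 0.17 + 0.43 + 0.68)
  = 23.8500 / 1.7400 = 13.71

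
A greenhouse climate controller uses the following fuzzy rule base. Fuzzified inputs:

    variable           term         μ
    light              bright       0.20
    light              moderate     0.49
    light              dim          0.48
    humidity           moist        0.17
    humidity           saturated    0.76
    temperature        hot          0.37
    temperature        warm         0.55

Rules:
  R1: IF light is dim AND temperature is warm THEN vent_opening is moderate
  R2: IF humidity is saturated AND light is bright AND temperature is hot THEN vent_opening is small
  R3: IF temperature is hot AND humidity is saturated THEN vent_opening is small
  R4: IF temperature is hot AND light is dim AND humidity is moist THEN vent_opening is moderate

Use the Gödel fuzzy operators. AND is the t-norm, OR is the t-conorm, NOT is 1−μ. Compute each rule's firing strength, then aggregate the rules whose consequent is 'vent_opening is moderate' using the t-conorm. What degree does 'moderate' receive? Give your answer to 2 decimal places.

R1: dim=0.48, warm=0.55; AND[min(a, b)] → w = 0.48
R2: saturated=0.76, bright=0.20, hot=0.37; AND[min(a, b)] → w = 0.20
R3: hot=0.37, saturated=0.76; AND[min(a, b)] → w = 0.37
R4: hot=0.37, dim=0.48, moist=0.17; AND[min(a, b)] → w = 0.17
Rules with consequent 'moderate': {R1, R4} → strengths 0.48, 0.17
Aggregate via t-conorm [max(a, b)]: 0.48

0.48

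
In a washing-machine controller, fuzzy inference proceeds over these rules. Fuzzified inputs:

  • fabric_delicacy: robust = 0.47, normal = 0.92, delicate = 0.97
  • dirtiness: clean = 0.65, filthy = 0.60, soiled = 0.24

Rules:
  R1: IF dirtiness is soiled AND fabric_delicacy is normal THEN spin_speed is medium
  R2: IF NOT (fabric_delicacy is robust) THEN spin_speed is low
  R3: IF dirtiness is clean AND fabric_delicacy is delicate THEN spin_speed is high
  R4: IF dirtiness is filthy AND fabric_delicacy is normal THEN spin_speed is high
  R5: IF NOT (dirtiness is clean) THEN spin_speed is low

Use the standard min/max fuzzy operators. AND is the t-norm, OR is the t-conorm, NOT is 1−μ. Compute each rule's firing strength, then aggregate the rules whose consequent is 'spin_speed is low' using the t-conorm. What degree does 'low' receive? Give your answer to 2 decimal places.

0.53

R1: soiled=0.24, normal=0.92; AND[min(a, b)] → w = 0.24
R2: ¬robust=1−0.47=0.53 → w = 0.53
R3: clean=0.65, delicate=0.97; AND[min(a, b)] → w = 0.65
R4: filthy=0.60, normal=0.92; AND[min(a, b)] → w = 0.60
R5: ¬clean=1−0.65=0.35 → w = 0.35
Rules with consequent 'low': {R2, R5} → strengths 0.53, 0.35
Aggregate via t-conorm [max(a, b)]: 0.53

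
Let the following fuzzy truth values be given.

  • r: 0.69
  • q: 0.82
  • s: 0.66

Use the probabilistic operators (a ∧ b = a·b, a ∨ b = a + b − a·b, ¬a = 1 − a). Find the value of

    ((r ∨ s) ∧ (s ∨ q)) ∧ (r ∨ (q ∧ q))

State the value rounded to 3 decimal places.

r ∨ s = a + b − a·b on (0.6900, 0.6600) = 0.8946
s ∨ q = a + b − a·b on (0.6600, 0.8200) = 0.9388
(r ∨ s) ∧ (s ∨ q) = a·b on (0.8946, 0.9388) = 0.8399
q ∧ q = a·b on (0.8200, 0.8200) = 0.6724
r ∨ (q ∧ q) = a + b − a·b on (0.6900, 0.6724) = 0.8984
((r ∨ s) ∧ (s ∨ q)) ∧ (r ∨ (q ∧ q)) = a·b on (0.8399, 0.8984) = 0.7546

0.755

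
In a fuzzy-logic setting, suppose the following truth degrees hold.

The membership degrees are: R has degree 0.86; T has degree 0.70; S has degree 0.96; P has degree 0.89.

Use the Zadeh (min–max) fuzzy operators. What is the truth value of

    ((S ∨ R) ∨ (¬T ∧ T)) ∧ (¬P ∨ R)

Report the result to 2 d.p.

0.86

S ∨ R = max(a, b) on (0.96, 0.86) = 0.96
¬T = 1 − 0.70 = 0.30
¬T ∧ T = min(a, b) on (0.30, 0.70) = 0.30
(S ∨ R) ∨ (¬T ∧ T) = max(a, b) on (0.96, 0.30) = 0.96
¬P = 1 − 0.89 = 0.11
¬P ∨ R = max(a, b) on (0.11, 0.86) = 0.86
((S ∨ R) ∨ (¬T ∧ T)) ∧ (¬P ∨ R) = min(a, b) on (0.96, 0.86) = 0.86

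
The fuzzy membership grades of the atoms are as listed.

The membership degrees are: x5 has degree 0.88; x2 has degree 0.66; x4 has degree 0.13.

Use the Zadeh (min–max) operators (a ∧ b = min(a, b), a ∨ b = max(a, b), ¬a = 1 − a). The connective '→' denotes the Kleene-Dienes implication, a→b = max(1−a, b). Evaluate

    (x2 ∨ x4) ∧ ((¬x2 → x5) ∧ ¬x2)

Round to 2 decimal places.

x2 ∨ x4 = max(a, b) on (0.66, 0.13) = 0.66
¬x2 = 1 − 0.66 = 0.34
¬x2 → x5  [Kleene-Dienes: max(1−a, b)] with a=0.34, b=0.88 → 0.88
¬x2 = 1 − 0.66 = 0.34
(¬x2 → x5) ∧ ¬x2 = min(a, b) on (0.88, 0.34) = 0.34
(x2 ∨ x4) ∧ ((¬x2 → x5) ∧ ¬x2) = min(a, b) on (0.66, 0.34) = 0.34

0.34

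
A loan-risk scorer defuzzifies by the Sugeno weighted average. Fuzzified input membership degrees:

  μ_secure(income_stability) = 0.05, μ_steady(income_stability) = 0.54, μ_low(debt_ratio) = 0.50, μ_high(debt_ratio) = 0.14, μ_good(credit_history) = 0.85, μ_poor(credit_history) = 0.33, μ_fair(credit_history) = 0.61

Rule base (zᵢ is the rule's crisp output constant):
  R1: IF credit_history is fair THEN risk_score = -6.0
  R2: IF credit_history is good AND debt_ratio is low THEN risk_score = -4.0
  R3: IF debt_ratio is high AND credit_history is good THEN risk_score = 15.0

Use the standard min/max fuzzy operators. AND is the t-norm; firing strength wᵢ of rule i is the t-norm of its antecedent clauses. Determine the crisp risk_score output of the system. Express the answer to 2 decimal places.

R1 (z=-6.0): fair=0.61 → w = 0.61
R2 (z=-4.0): good=0.85, low=0.50; AND[min(a, b)] → w = 0.50
R3 (z=15.0): high=0.14, good=0.85; AND[min(a, b)] → w = 0.14
Weighted average = (0.61·-6.0 + 0.50·-4.0 + 0.14·15.0) / (0.61 + 0.50 + 0.14)
  = -3.5600 / 1.2500 = -2.85

-2.85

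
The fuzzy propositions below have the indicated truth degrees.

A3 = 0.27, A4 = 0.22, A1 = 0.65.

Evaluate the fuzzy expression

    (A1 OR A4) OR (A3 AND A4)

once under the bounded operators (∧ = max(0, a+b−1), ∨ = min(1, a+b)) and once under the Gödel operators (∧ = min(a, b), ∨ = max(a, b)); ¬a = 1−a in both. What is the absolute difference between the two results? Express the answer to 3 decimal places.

0.220

Under bounded:
  A1 OR A4 = min(1, a+b) on (0.65, 0.22) = 0.87
  A3 AND A4 = max(0, a+b−1) on (0.27, 0.22) = 0.00
  (A1 OR A4) OR (A3 AND A4) = min(1, a+b) on (0.87, 0.00) = 0.87
  → value = 0.8700
Under Gödel:
  A1 OR A4 = max(a, b) on (0.65, 0.22) = 0.65
  A3 AND A4 = min(a, b) on (0.27, 0.22) = 0.22
  (A1 OR A4) OR (A3 AND A4) = max(a, b) on (0.65, 0.22) = 0.65
  → value = 0.6500
|0.8700 − 0.6500| = 0.220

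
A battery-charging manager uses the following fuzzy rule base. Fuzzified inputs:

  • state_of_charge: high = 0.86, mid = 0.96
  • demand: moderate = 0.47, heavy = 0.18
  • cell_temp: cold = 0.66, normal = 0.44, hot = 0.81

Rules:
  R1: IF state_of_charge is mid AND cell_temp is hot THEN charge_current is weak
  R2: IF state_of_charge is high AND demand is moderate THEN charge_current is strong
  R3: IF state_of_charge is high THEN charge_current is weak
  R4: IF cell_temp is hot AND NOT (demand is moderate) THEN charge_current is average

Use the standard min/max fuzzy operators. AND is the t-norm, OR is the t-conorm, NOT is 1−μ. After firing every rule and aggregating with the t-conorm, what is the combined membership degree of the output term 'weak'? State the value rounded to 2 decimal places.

R1: mid=0.96, hot=0.81; AND[min(a, b)] → w = 0.81
R2: high=0.86, moderate=0.47; AND[min(a, b)] → w = 0.47
R3: high=0.86 → w = 0.86
R4: hot=0.81, ¬moderate=1−0.47=0.53; AND[min(a, b)] → w = 0.53
Rules with consequent 'weak': {R1, R3} → strengths 0.81, 0.86
Aggregate via t-conorm [max(a, b)]: 0.86

0.86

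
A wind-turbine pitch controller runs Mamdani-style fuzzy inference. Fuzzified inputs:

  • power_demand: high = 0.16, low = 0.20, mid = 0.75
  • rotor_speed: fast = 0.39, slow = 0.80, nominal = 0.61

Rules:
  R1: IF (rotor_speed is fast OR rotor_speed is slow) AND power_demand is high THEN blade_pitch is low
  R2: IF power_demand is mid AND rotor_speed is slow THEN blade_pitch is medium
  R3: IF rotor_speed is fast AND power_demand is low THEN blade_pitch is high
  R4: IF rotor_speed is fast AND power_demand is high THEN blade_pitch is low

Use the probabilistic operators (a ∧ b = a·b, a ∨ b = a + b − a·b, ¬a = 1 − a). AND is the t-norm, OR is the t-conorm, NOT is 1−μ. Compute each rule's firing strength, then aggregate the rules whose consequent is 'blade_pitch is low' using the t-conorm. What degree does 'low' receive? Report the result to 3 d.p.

R1: (fast=0.39 OR slow=0.80) = 0.8780; AND[a·b] with high=0.16 → w = 0.1405
R2: mid=0.75, slow=0.80; AND[a·b] → w = 0.6000
R3: fast=0.39, low=0.20; AND[a·b] → w = 0.0780
R4: fast=0.39, high=0.16; AND[a·b] → w = 0.0624
Rules with consequent 'low': {R1, R4} → strengths 0.1405, 0.0624
Aggregate via t-conorm [a + b − a·b]: 0.1941

0.194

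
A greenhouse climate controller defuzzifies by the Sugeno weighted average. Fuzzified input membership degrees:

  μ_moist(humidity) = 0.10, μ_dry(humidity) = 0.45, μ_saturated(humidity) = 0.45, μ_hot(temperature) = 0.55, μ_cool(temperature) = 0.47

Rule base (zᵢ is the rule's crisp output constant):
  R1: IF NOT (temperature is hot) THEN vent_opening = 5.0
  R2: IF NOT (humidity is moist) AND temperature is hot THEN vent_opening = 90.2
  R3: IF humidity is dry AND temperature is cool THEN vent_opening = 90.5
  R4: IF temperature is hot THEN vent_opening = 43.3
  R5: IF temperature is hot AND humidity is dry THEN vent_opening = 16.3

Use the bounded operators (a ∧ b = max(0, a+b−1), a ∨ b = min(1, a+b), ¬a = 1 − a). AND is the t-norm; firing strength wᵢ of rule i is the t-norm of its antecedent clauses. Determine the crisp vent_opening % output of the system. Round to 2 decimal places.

R1 (z=5.0): ¬hot=1−0.55=0.45 → w = 0.45
R2 (z=90.2): ¬moist=1−0.10=0.90, hot=0.55; AND[max(0, a+b−1)] → w = 0.45
R3 (z=90.5): dry=0.45, cool=0.47; AND[max(0, a+b−1)] → w = 0.00
R4 (z=43.3): hot=0.55 → w = 0.55
R5 (z=16.3): hot=0.55, dry=0.45; AND[max(0, a+b−1)] → w = 0.00
Weighted average = (0.45·5.0 + 0.45·90.2 + 0.00·90.5 + 0.55·43.3 + 0.00·16.3) / (0.45 + 0.45 + 0.00 + 0.55 + 0.00)
  = 66.6550 / 1.4500 = 45.97

45.97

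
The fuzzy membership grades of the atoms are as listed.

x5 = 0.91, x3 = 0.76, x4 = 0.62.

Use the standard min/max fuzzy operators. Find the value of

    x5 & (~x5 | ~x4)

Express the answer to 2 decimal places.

0.38

~x5 = 1 − 0.91 = 0.09
~x4 = 1 − 0.62 = 0.38
~x5 | ~x4 = max(a, b) on (0.09, 0.38) = 0.38
x5 & (~x5 | ~x4) = min(a, b) on (0.91, 0.38) = 0.38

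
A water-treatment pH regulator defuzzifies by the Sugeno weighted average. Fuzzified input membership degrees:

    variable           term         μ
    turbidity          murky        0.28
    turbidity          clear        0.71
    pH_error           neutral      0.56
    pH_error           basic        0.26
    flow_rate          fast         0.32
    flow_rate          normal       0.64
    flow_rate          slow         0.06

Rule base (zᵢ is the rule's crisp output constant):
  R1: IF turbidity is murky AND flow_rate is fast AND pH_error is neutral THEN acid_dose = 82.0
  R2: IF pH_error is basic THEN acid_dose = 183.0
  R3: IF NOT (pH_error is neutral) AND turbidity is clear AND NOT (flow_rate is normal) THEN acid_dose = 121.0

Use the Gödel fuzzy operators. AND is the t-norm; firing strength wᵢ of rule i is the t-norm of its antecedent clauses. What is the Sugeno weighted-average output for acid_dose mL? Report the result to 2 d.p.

126.78

R1 (z=82.0): murky=0.28, fast=0.32, neutral=0.56; AND[min(a, b)] → w = 0.28
R2 (z=183.0): basic=0.26 → w = 0.26
R3 (z=121.0): ¬neutral=1−0.56=0.44, clear=0.71, ¬normal=1−0.64=0.36; AND[min(a, b)] → w = 0.36
Weighted average = (0.28·82.0 + 0.26·183.0 + 0.36·121.0) / (0.28 + 0.26 + 0.36)
  = 114.1000 / 0.9000 = 126.78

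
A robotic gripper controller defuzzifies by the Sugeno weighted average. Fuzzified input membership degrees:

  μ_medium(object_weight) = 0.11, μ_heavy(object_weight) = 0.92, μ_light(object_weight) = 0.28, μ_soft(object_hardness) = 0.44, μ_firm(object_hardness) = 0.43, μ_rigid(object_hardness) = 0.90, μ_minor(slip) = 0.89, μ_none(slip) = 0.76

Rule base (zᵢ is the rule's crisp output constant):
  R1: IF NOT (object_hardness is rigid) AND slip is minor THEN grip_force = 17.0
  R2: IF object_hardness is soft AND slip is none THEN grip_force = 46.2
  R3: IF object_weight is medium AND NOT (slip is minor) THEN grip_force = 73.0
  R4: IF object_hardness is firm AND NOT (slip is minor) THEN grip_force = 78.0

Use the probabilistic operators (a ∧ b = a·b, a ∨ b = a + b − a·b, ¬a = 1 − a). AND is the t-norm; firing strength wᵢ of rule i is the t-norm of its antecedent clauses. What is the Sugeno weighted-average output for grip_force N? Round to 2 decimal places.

44.60

R1 (z=17.0): ¬rigid=1−0.90=0.10, minor=0.89; AND[a·b] → w = 0.0890
R2 (z=46.2): soft=0.44, none=0.76; AND[a·b] → w = 0.3344
R3 (z=73.0): medium=0.11, ¬minor=1−0.89=0.11; AND[a·b] → w = 0.0121
R4 (z=78.0): firm=0.43, ¬minor=1−0.89=0.11; AND[a·b] → w = 0.0473
Weighted average = (0.0890·17.0 + 0.3344·46.2 + 0.0121·73.0 + 0.0473·78.0) / (0.0890 + 0.3344 + 0.0121 + 0.0473)
  = 21.5350 / 0.4828 = 44.60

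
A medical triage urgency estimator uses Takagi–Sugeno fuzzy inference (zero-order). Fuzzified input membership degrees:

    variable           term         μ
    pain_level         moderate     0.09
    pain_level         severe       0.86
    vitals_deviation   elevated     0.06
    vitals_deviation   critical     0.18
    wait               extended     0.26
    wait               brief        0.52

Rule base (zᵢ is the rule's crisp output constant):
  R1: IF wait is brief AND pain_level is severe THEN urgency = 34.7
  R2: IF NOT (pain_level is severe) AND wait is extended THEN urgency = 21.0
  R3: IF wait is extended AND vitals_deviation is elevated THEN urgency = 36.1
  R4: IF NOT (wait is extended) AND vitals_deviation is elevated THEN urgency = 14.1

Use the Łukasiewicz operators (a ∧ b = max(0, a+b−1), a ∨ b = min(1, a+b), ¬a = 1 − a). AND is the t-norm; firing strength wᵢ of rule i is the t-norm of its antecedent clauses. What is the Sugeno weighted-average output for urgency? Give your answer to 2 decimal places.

34.70

R1 (z=34.7): brief=0.52, severe=0.86; AND[max(0, a+b−1)] → w = 0.38
R2 (z=21.0): ¬severe=1−0.86=0.14, extended=0.26; AND[max(0, a+b−1)] → w = 0.00
R3 (z=36.1): extended=0.26, elevated=0.06; AND[max(0, a+b−1)] → w = 0.00
R4 (z=14.1): ¬extended=1−0.26=0.74, elevated=0.06; AND[max(0, a+b−1)] → w = 0.00
Weighted average = (0.38·34.7 + 0.00·21.0 + 0.00·36.1 + 0.00·14.1) / (0.38 + 0.00 + 0.00 + 0.00)
  = 13.1860 / 0.3800 = 34.70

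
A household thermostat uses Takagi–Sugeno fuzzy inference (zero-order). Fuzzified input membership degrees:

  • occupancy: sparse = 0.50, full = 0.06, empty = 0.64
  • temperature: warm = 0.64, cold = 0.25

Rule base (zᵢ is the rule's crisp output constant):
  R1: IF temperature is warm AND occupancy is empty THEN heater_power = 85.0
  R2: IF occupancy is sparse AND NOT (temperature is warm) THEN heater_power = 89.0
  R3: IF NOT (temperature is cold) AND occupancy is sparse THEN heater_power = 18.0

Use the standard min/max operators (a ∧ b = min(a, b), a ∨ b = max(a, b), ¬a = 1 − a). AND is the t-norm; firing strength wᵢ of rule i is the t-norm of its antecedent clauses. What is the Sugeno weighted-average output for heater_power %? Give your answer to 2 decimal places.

R1 (z=85.0): warm=0.64, empty=0.64; AND[min(a, b)] → w = 0.64
R2 (z=89.0): sparse=0.50, ¬warm=1−0.64=0.36; AND[min(a, b)] → w = 0.36
R3 (z=18.0): ¬cold=1−0.25=0.75, sparse=0.50; AND[min(a, b)] → w = 0.50
Weighted average = (0.64·85.0 + 0.36·89.0 + 0.50·18.0) / (0.64 + 0.36 + 0.50)
  = 95.4400 / 1.5000 = 63.63

63.63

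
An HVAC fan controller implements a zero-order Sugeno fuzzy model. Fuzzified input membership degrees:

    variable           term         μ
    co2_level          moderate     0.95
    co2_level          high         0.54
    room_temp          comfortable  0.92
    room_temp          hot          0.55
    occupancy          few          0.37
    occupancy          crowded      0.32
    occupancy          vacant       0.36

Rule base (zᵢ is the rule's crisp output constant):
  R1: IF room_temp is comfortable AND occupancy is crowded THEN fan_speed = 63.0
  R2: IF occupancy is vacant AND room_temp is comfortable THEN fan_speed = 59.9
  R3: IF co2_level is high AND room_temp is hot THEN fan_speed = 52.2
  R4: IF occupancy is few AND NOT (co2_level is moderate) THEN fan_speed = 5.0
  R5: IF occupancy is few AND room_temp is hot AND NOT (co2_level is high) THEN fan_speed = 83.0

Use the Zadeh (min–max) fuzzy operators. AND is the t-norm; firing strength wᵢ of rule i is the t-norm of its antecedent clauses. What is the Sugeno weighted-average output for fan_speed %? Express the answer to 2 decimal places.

61.51

R1 (z=63.0): comfortable=0.92, crowded=0.32; AND[min(a, b)] → w = 0.32
R2 (z=59.9): vacant=0.36, comfortable=0.92; AND[min(a, b)] → w = 0.36
R3 (z=52.2): high=0.54, hot=0.55; AND[min(a, b)] → w = 0.54
R4 (z=5.0): few=0.37, ¬moderate=1−0.95=0.05; AND[min(a, b)] → w = 0.05
R5 (z=83.0): few=0.37, hot=0.55, ¬high=1−0.54=0.46; AND[min(a, b)] → w = 0.37
Weighted average = (0.32·63.0 + 0.36·59.9 + 0.54·52.2 + 0.05·5.0 + 0.37·83.0) / (0.32 + 0.36 + 0.54 + 0.05 + 0.37)
  = 100.8720 / 1.6400 = 61.51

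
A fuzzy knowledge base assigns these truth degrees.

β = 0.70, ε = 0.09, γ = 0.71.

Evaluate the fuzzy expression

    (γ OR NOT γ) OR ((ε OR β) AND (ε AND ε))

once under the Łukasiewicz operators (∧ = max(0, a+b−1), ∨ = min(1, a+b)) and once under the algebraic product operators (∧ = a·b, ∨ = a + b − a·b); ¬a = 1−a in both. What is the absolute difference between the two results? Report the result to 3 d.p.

Under Łukasiewicz:
  NOT γ = 1 − 0.71 = 0.29
  γ OR NOT γ = min(1, a+b) on (0.71, 0.29) = 1.00
  ε OR β = min(1, a+b) on (0.09, 0.70) = 0.79
  ε AND ε = max(0, a+b−1) on (0.09, 0.09) = 0.00
  (ε OR β) AND (ε AND ε) = max(0, a+b−1) on (0.79, 0.00) = 0.00
  (γ OR NOT γ) OR ((ε OR β) AND (ε AND ε)) = min(1, a+b) on (1.00, 0.00) = 1.00
  → value = 1.0000
Under algebraic product:
  NOT γ = 1 − 0.7100 = 0.2900
  γ OR NOT γ = a + b − a·b on (0.7100, 0.2900) = 0.7941
  ε OR β = a + b − a·b on (0.0900, 0.7000) = 0.7270
  ε AND ε = a·b on (0.0900, 0.0900) = 0.0081
  (ε OR β) AND (ε AND ε) = a·b on (0.7270, 0.0081) = 0.0059
  (γ OR NOT γ) OR ((ε OR β) AND (ε AND ε)) = a + b − a·b on (0.7941, 0.0059) = 0.7953
  → value = 0.7953
|1.0000 − 0.7953| = 0.205

0.205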